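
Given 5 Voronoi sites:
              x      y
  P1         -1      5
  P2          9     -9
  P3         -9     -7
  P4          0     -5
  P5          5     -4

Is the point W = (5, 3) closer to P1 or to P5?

Compare squared distances:
|WP1|² = (5−(-1))² + (3−5)² = 36 + 4 = 40
|WP5|² = (5−5)² + (3−(-4))² = 0 + 49 = 49
40 < 49, so P1 is closer.

P1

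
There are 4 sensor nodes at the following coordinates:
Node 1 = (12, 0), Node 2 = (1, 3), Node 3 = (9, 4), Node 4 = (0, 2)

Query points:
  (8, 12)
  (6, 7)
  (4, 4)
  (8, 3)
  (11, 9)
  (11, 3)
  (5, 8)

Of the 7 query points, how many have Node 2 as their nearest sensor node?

1

(8, 12) — d² to each: Node 1:160, Node 2:130, Node 3:65, Node 4:164 → nearest is Node 3
(6, 7) — d² to each: Node 1:85, Node 2:41, Node 3:18, Node 4:61 → nearest is Node 3
(4, 4) — d² to each: Node 1:80, Node 2:10, Node 3:25, Node 4:20 → nearest is Node 2
(8, 3) — d² to each: Node 1:25, Node 2:49, Node 3:2, Node 4:65 → nearest is Node 3
(11, 9) — d² to each: Node 1:82, Node 2:136, Node 3:29, Node 4:170 → nearest is Node 3
(11, 3) — d² to each: Node 1:10, Node 2:100, Node 3:5, Node 4:122 → nearest is Node 3
(5, 8) — d² to each: Node 1:113, Node 2:41, Node 3:32, Node 4:61 → nearest is Node 3
1 of the 7 points has Node 2 as nearest.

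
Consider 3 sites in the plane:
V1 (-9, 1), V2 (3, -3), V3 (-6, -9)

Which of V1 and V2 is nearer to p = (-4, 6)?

V1

Compare squared distances:
|pV1|² = (-4−(-9))² + (6−1)² = 25 + 25 = 50
|pV2|² = (-4−3)² + (6−(-3))² = 49 + 81 = 130
50 < 130, so V1 is closer.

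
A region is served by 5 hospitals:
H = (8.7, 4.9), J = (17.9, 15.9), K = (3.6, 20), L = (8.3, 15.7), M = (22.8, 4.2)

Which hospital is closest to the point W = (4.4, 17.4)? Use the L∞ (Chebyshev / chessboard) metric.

K

d(W,H) = max(4.3, 12.5) = 12.5
d(W,J) = max(13.5, 1.5) = 13.5
d(W,K) = max(0.8, 2.6) = 2.6
d(W,L) = max(3.9, 1.7) = 3.9
d(W,M) = max(18.4, 13.2) = 18.4
K is nearest.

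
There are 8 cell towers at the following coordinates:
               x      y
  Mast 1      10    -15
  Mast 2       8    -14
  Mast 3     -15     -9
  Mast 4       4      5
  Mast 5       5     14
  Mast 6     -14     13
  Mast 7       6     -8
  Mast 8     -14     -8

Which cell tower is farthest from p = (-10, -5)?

Mast 5

Since √ is increasing, it suffices to compare squared distances:
d²(p, Mast 1) = (-10−10)² + (-5−(-15))² = 400 + 100 = 500
d²(p, Mast 2) = (-10−8)² + (-5−(-14))² = 324 + 81 = 405
d²(p, Mast 3) = (-10−(-15))² + (-5−(-9))² = 25 + 16 = 41
d²(p, Mast 4) = (-10−4)² + (-5−5)² = 196 + 100 = 296
d²(p, Mast 5) = (-10−5)² + (-5−14)² = 225 + 361 = 586
d²(p, Mast 6) = (-10−(-14))² + (-5−13)² = 16 + 324 = 340
d²(p, Mast 7) = (-10−6)² + (-5−(-8))² = 256 + 9 = 265
d²(p, Mast 8) = (-10−(-14))² + (-5−(-8))² = 16 + 9 = 25
The largest is to Mast 5.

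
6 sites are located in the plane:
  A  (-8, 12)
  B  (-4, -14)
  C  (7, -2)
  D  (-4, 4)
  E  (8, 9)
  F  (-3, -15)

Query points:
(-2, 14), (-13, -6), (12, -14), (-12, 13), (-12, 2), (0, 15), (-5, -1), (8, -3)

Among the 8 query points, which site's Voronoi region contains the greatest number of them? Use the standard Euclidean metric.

A

(-2, 14) — d² to each: A:40, B:788, C:337, D:104, E:125, F:842 → nearest is A
(-13, -6) — d² to each: A:349, B:145, C:416, D:181, E:666, F:181 → nearest is B
(12, -14) — d² to each: A:1076, B:256, C:169, D:580, E:545, F:226 → nearest is C
(-12, 13) — d² to each: A:17, B:793, C:586, D:145, E:416, F:865 → nearest is A
(-12, 2) — d² to each: A:116, B:320, C:377, D:68, E:449, F:370 → nearest is D
(0, 15) — d² to each: A:73, B:857, C:338, D:137, E:100, F:909 → nearest is A
(-5, -1) — d² to each: A:178, B:170, C:145, D:26, E:269, F:200 → nearest is D
(8, -3) — d² to each: A:481, B:265, C:2, D:193, E:144, F:265 → nearest is C
Tally — A:3, B:1, C:2, D:2. A captures the most (3).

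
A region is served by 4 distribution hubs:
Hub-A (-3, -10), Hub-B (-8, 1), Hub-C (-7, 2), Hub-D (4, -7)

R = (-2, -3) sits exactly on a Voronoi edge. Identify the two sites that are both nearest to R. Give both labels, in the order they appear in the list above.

Hub-A and Hub-C

Squared distances from R to each site:
d²(R, Hub-A) = (-2−(-3))² + (-3−(-10))² = 1 + 49 = 50
d²(R, Hub-B) = (-2−(-8))² + (-3−1)² = 36 + 16 = 52
d²(R, Hub-C) = (-2−(-7))² + (-3−2)² = 25 + 25 = 50
d²(R, Hub-D) = (-2−4)² + (-3−(-7))² = 36 + 16 = 52
R is equidistant from Hub-A and Hub-C (both at squared distance 50), and every other site is strictly farther — so R lies on the Hub-A–Hub-C Voronoi edge.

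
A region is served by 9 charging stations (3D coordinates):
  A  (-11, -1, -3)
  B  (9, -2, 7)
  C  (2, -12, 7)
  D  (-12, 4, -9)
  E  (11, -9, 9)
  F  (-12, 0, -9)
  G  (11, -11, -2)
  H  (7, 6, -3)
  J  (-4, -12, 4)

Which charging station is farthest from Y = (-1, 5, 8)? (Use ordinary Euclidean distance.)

Squared Euclidean distances:
|YA|² = (-1−(-11))² + (5−(-1))² + (8−(-3))² = 100 + 36 + 121 = 257
|YB|² = (-1−9)² + (5−(-2))² + (8−7)² = 100 + 49 + 1 = 150
|YC|² = (-1−2)² + (5−(-12))² + (8−7)² = 9 + 289 + 1 = 299
|YD|² = (-1−(-12))² + (5−4)² + (8−(-9))² = 121 + 1 + 289 = 411
|YE|² = (-1−11)² + (5−(-9))² + (8−9)² = 144 + 196 + 1 = 341
|YF|² = (-1−(-12))² + (5−0)² + (8−(-9))² = 121 + 25 + 289 = 435
|YG|² = (-1−11)² + (5−(-11))² + (8−(-2))² = 144 + 256 + 100 = 500
|YH|² = (-1−7)² + (5−6)² + (8−(-3))² = 64 + 1 + 121 = 186
|YJ|² = (-1−(-4))² + (5−(-12))² + (8−4)² = 9 + 289 + 16 = 314
The largest is to G.

G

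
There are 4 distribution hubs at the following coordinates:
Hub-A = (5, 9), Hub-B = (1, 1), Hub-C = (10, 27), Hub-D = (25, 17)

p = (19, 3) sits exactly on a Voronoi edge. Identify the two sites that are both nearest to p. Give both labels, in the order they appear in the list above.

Squared distances from p to each site:
d²(p, Hub-A) = 196 + 36 = 232
d²(p, Hub-B) = 324 + 4 = 328
d²(p, Hub-C) = 81 + 576 = 657
d²(p, Hub-D) = 36 + 196 = 232
p is equidistant from Hub-A and Hub-D (both at squared distance 232), and every other site is strictly farther — so p lies on the Hub-A–Hub-D Voronoi edge.

Hub-A and Hub-D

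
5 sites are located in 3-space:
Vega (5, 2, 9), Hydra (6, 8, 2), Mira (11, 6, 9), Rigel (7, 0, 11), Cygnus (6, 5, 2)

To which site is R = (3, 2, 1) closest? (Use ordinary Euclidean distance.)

Compare squared distances (the ordering matches that of the actual distances):
d²(R, Vega) = (3−5)² + (2−2)² + (1−9)² = 4 + 0 + 64 = 68
d²(R, Hydra) = (3−6)² + (2−8)² + (1−2)² = 9 + 36 + 1 = 46
d²(R, Mira) = (3−11)² + (2−6)² + (1−9)² = 64 + 16 + 64 = 144
d²(R, Rigel) = (3−7)² + (2−0)² + (1−11)² = 16 + 4 + 100 = 120
d²(R, Cygnus) = (3−6)² + (2−5)² + (1−2)² = 9 + 9 + 1 = 19
Cygnus is nearest.

Cygnus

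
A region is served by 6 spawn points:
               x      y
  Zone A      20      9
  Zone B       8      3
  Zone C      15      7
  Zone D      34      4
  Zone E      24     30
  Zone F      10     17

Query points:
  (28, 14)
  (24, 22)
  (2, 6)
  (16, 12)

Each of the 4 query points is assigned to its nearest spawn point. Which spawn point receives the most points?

(28, 14) — d² to each: Zone A:89, Zone B:521, Zone C:218, Zone D:136, Zone E:272, Zone F:333 → nearest is Zone A
(24, 22) — d² to each: Zone A:185, Zone B:617, Zone C:306, Zone D:424, Zone E:64, Zone F:221 → nearest is Zone E
(2, 6) — d² to each: Zone A:333, Zone B:45, Zone C:170, Zone D:1028, Zone E:1060, Zone F:185 → nearest is Zone B
(16, 12) — d² to each: Zone A:25, Zone B:145, Zone C:26, Zone D:388, Zone E:388, Zone F:61 → nearest is Zone A
Tally — Zone A:2, Zone B:1, Zone E:1. Zone A captures the most (2).

Zone A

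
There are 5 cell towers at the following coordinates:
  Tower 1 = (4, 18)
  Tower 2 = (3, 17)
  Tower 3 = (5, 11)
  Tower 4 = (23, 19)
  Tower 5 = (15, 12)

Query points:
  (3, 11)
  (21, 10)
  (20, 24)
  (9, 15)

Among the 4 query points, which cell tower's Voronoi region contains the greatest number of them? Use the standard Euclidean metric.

Tower 3

(3, 11) — d² to each: Tower 1:50, Tower 2:36, Tower 3:4, Tower 4:464, Tower 5:145 → nearest is Tower 3
(21, 10) — d² to each: Tower 1:353, Tower 2:373, Tower 3:257, Tower 4:85, Tower 5:40 → nearest is Tower 5
(20, 24) — d² to each: Tower 1:292, Tower 2:338, Tower 3:394, Tower 4:34, Tower 5:169 → nearest is Tower 4
(9, 15) — d² to each: Tower 1:34, Tower 2:40, Tower 3:32, Tower 4:212, Tower 5:45 → nearest is Tower 3
Tally — Tower 3:2, Tower 4:1, Tower 5:1. Tower 3 captures the most (2).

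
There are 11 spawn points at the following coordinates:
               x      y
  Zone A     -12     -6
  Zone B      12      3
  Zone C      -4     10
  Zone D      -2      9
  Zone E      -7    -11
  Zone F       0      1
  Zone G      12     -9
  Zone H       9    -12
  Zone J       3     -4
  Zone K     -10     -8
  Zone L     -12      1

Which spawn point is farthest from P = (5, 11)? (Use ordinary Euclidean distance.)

Zone E

Squared Euclidean distances:
d²(P, Zone A) = (5−(-12))² + (11−(-6))² = 289 + 289 = 578
d²(P, Zone B) = (5−12)² + (11−3)² = 49 + 64 = 113
d²(P, Zone C) = (5−(-4))² + (11−10)² = 81 + 1 = 82
d²(P, Zone D) = (5−(-2))² + (11−9)² = 49 + 4 = 53
d²(P, Zone E) = (5−(-7))² + (11−(-11))² = 144 + 484 = 628
d²(P, Zone F) = (5−0)² + (11−1)² = 25 + 100 = 125
d²(P, Zone G) = (5−12)² + (11−(-9))² = 49 + 400 = 449
d²(P, Zone H) = (5−9)² + (11−(-12))² = 16 + 529 = 545
d²(P, Zone J) = (5−3)² + (11−(-4))² = 4 + 225 = 229
d²(P, Zone K) = (5−(-10))² + (11−(-8))² = 225 + 361 = 586
d²(P, Zone L) = (5−(-12))² + (11−1)² = 289 + 100 = 389
The largest is to Zone E.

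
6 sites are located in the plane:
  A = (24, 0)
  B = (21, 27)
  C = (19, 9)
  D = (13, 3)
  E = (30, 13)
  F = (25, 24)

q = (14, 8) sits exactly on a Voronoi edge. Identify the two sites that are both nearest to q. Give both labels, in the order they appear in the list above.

Squared distances from q to each site:
|qA|² = (14−24)² + (8−0)² = 100 + 64 = 164
|qB|² = (14−21)² + (8−27)² = 49 + 361 = 410
|qC|² = (14−19)² + (8−9)² = 25 + 1 = 26
|qD|² = (14−13)² + (8−3)² = 1 + 25 = 26
|qE|² = (14−30)² + (8−13)² = 256 + 25 = 281
|qF|² = (14−25)² + (8−24)² = 121 + 256 = 377
q is equidistant from C and D (both at squared distance 26), and every other site is strictly farther — so q lies on the C–D Voronoi edge.

C and D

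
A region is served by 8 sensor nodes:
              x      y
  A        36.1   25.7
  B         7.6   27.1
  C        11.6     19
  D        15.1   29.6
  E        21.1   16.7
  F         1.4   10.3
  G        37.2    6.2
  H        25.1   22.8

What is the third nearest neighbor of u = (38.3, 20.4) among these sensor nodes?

G

Since √ is increasing, it suffices to compare squared distances:
|uA|² = 4.84 + 28.09 = 32.93
|uB|² = 942.49 + 44.89 = 987.38
|uC|² = 712.89 + 1.96 = 714.85
|uD|² = 538.24 + 84.64 = 622.88
|uE|² = 295.84 + 13.69 = 309.53
|uF|² = 1361.61 + 102.01 = 1463.62
|uG|² = 1.21 + 201.64 = 202.85
|uH|² = 174.24 + 5.76 = 180
Sorted ascending: A, H, G, E, … — the third-nearest is G.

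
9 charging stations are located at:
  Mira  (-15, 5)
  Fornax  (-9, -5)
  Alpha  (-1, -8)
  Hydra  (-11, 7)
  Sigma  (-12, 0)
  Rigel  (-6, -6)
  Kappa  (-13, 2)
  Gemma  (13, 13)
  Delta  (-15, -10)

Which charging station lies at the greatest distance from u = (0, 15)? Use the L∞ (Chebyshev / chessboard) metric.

Delta

d(u, Mira) = max(15, 10) = 15
d(u, Fornax) = max(9, 20) = 20
d(u, Alpha) = max(1, 23) = 23
d(u, Hydra) = max(11, 8) = 11
d(u, Sigma) = max(12, 15) = 15
d(u, Rigel) = max(6, 21) = 21
d(u, Kappa) = max(13, 13) = 13
d(u, Gemma) = max(13, 2) = 13
d(u, Delta) = max(15, 25) = 25
The largest is to Delta.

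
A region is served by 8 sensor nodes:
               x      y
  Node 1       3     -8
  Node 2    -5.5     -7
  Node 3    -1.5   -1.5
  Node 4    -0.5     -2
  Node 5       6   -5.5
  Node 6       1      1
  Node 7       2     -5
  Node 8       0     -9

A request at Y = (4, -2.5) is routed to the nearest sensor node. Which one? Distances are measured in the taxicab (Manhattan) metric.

d(Y, Node 1) = 1 + 5.5 = 6.5
d(Y, Node 2) = 9.5 + 4.5 = 14
d(Y, Node 3) = 5.5 + 1 = 6.5
d(Y, Node 4) = 4.5 + 0.5 = 5
d(Y, Node 5) = 2 + 3 = 5
d(Y, Node 6) = 3 + 3.5 = 6.5
d(Y, Node 7) = 2 + 2.5 = 4.5
d(Y, Node 8) = 4 + 6.5 = 10.5
The smallest is to Node 7, so Y lies in the Voronoi region of Node 7.

Node 7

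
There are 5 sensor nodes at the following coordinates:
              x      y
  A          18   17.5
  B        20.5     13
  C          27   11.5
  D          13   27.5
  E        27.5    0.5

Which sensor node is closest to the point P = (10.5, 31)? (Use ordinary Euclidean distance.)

Squared Euclidean distances:
|PA|² = (10.5−18)² + (31−17.5)² = 56.25 + 182.25 = 238.5
|PB|² = (10.5−20.5)² + (31−13)² = 100 + 324 = 424
|PC|² = (10.5−27)² + (31−11.5)² = 272.25 + 380.25 = 652.5
|PD|² = (10.5−13)² + (31−27.5)² = 6.25 + 12.25 = 18.5
|PE|² = (10.5−27.5)² + (31−0.5)² = 289 + 930.25 = 1219.25
Minimum is at D.

D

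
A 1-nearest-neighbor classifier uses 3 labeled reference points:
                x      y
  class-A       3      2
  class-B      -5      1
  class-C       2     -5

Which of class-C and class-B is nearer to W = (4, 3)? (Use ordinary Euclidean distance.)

class-C

Compare squared distances:
d²(W, class-C) = (4−2)² + (3−(-5))² = 4 + 64 = 68
d²(W, class-B) = (4−(-5))² + (3−1)² = 81 + 4 = 85
68 < 85, so class-C is closer.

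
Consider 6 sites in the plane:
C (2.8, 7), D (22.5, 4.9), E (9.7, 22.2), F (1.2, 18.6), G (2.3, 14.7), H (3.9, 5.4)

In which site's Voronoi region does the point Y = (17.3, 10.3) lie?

Since √ is increasing, it suffices to compare squared distances:
|YC|² = 210.25 + 10.89 = 221.14
|YD|² = 27.04 + 29.16 = 56.2
|YE|² = 57.76 + 141.61 = 199.37
|YF|² = 259.21 + 68.89 = 328.1
|YG|² = 225 + 19.36 = 244.36
|YH|² = 179.56 + 24.01 = 203.57
Minimum is at D.

D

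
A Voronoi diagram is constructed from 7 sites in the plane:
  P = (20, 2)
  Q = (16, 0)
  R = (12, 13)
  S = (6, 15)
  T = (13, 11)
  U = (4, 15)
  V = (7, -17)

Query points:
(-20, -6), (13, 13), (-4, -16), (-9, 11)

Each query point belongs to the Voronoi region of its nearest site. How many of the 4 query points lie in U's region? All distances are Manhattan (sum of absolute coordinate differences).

(-20, -6) — d to each: P:48, Q:42, R:51, S:47, T:50, U:45, V:38 → nearest is V
(13, 13) — d to each: P:18, Q:16, R:1, S:9, T:2, U:11, V:36 → nearest is R
(-4, -16) — d to each: P:42, Q:36, R:45, S:41, T:44, U:39, V:12 → nearest is V
(-9, 11) — d to each: P:38, Q:36, R:23, S:19, T:22, U:17, V:44 → nearest is U
1 of the 4 points has U as nearest.

1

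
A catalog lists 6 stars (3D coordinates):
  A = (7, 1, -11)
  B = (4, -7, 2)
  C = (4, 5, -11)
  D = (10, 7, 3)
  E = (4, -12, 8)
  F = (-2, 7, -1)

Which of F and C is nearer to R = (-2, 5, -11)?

Compare squared distances:
|RF|² = (-2−(-2))² + (5−7)² + (-11−(-1))² = 0 + 4 + 100 = 104
|RC|² = (-2−4)² + (5−5)² + (-11−(-11))² = 36 + 0 + 0 = 36
104 > 36, so C is closer.

C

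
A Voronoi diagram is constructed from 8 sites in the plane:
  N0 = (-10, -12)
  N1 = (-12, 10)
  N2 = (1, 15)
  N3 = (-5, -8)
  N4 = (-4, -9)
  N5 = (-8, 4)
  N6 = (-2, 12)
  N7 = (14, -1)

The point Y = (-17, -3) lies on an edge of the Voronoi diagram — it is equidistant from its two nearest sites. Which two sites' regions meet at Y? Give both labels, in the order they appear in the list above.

N0 and N5

Squared distances from Y to each site:
|YN0|² = (-17−(-10))² + (-3−(-12))² = 49 + 81 = 130
|YN1|² = (-17−(-12))² + (-3−10)² = 25 + 169 = 194
|YN2|² = (-17−1)² + (-3−15)² = 324 + 324 = 648
|YN3|² = (-17−(-5))² + (-3−(-8))² = 144 + 25 = 169
|YN4|² = (-17−(-4))² + (-3−(-9))² = 169 + 36 = 205
|YN5|² = (-17−(-8))² + (-3−4)² = 81 + 49 = 130
|YN6|² = (-17−(-2))² + (-3−12)² = 225 + 225 = 450
|YN7|² = (-17−14)² + (-3−(-1))² = 961 + 4 = 965
Y is equidistant from N0 and N5 (both at squared distance 130), and every other site is strictly farther — so Y lies on the N0–N5 Voronoi edge.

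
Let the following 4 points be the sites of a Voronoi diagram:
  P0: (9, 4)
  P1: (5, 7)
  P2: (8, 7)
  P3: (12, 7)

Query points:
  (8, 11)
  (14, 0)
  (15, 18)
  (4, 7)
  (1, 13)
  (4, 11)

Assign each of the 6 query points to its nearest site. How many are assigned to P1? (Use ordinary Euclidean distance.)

(8, 11) — d² to each: P0:50, P1:25, P2:16, P3:32 → nearest is P2
(14, 0) — d² to each: P0:41, P1:130, P2:85, P3:53 → nearest is P0
(15, 18) — d² to each: P0:232, P1:221, P2:170, P3:130 → nearest is P3
(4, 7) — d² to each: P0:34, P1:1, P2:16, P3:64 → nearest is P1
(1, 13) — d² to each: P0:145, P1:52, P2:85, P3:157 → nearest is P1
(4, 11) — d² to each: P0:74, P1:17, P2:32, P3:80 → nearest is P1
3 of the 6 points have P1 as nearest.

3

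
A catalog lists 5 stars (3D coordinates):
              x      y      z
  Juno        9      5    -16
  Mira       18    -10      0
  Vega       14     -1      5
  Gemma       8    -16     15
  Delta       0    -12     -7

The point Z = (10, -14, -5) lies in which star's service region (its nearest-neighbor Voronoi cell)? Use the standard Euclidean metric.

Since √ is increasing, it suffices to compare squared distances:
d²(Z, Juno) = (10−9)² + (-14−5)² + (-5−(-16))² = 1 + 361 + 121 = 483
d²(Z, Mira) = (10−18)² + (-14−(-10))² + (-5−0)² = 64 + 16 + 25 = 105
d²(Z, Vega) = (10−14)² + (-14−(-1))² + (-5−5)² = 16 + 169 + 100 = 285
d²(Z, Gemma) = (10−8)² + (-14−(-16))² + (-5−15)² = 4 + 4 + 400 = 408
d²(Z, Delta) = (10−0)² + (-14−(-12))² + (-5−(-7))² = 100 + 4 + 4 = 108
The smallest is to Mira, so Z lies in the Voronoi region of Mira.

Mira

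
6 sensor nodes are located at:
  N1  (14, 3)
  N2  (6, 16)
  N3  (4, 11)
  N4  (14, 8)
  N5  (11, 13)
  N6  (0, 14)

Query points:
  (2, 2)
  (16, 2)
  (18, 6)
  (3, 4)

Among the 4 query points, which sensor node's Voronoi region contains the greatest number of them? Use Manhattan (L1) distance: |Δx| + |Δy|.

(2, 2) — d to each: N1:13, N2:18, N3:11, N4:18, N5:20, N6:14 → nearest is N3
(16, 2) — d to each: N1:3, N2:24, N3:21, N4:8, N5:16, N6:28 → nearest is N1
(18, 6) — d to each: N1:7, N2:22, N3:19, N4:6, N5:14, N6:26 → nearest is N4
(3, 4) — d to each: N1:12, N2:15, N3:8, N4:15, N5:17, N6:13 → nearest is N3
Tally — N1:1, N3:2, N4:1. N3 captures the most (2).

N3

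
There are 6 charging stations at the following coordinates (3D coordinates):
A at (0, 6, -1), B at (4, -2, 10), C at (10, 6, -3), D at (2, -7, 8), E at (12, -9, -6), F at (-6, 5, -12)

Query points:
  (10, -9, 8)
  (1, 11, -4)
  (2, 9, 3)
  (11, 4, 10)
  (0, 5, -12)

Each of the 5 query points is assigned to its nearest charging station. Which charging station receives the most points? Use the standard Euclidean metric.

A

(10, -9, 8) — d² to each: A:406, B:89, C:346, D:68, E:200, F:852 → nearest is D
(1, 11, -4) — d² to each: A:35, B:374, C:107, D:469, E:525, F:149 → nearest is A
(2, 9, 3) — d² to each: A:29, B:174, C:109, D:281, E:505, F:305 → nearest is A
(11, 4, 10) — d² to each: A:246, B:85, C:174, D:206, E:426, F:774 → nearest is B
(0, 5, -12) — d² to each: A:122, B:549, C:182, D:548, E:376, F:36 → nearest is F
Tally — A:2, B:1, D:1, F:1. A captures the most (2).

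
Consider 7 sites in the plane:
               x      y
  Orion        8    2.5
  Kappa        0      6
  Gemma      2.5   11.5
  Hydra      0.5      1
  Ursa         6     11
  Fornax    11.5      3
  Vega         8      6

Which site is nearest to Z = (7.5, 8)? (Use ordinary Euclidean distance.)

Vega

Compare squared distances (the ordering matches that of the actual distances):
d²(Z, Orion) = (7.5−8)² + (8−2.5)² = 0.25 + 30.25 = 30.5
d²(Z, Kappa) = (7.5−0)² + (8−6)² = 56.25 + 4 = 60.25
d²(Z, Gemma) = (7.5−2.5)² + (8−11.5)² = 25 + 12.25 = 37.25
d²(Z, Hydra) = (7.5−0.5)² + (8−1)² = 49 + 49 = 98
d²(Z, Ursa) = (7.5−6)² + (8−11)² = 2.25 + 9 = 11.25
d²(Z, Fornax) = (7.5−11.5)² + (8−3)² = 16 + 25 = 41
d²(Z, Vega) = (7.5−8)² + (8−6)² = 0.25 + 4 = 4.25
Vega is nearest.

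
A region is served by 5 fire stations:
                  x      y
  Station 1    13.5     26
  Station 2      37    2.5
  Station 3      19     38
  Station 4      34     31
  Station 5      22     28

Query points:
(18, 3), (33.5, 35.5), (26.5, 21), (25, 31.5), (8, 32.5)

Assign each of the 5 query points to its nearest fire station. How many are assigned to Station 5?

2

(18, 3) — d² to each: Station 1:549.25, Station 2:361.25, Station 3:1226, Station 4:1040, Station 5:641 → nearest is Station 2
(33.5, 35.5) — d² to each: Station 1:490.25, Station 2:1101.25, Station 3:216.5, Station 4:20.5, Station 5:188.5 → nearest is Station 4
(26.5, 21) — d² to each: Station 1:194, Station 2:452.5, Station 3:345.25, Station 4:156.25, Station 5:69.25 → nearest is Station 5
(25, 31.5) — d² to each: Station 1:162.5, Station 2:985, Station 3:78.25, Station 4:81.25, Station 5:21.25 → nearest is Station 5
(8, 32.5) — d² to each: Station 1:72.5, Station 2:1741, Station 3:151.25, Station 4:678.25, Station 5:216.25 → nearest is Station 1
2 of the 5 points have Station 5 as nearest.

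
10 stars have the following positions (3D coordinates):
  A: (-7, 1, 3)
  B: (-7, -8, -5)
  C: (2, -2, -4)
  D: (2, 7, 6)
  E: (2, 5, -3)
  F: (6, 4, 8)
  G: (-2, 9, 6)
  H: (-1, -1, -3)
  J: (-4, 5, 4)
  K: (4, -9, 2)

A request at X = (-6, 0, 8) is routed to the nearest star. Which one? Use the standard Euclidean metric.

A

Since √ is increasing, it suffices to compare squared distances:
|XA|² = (-6−(-7))² + (0−1)² + (8−3)² = 1 + 1 + 25 = 27
|XB|² = (-6−(-7))² + (0−(-8))² + (8−(-5))² = 1 + 64 + 169 = 234
|XC|² = (-6−2)² + (0−(-2))² + (8−(-4))² = 64 + 4 + 144 = 212
|XD|² = (-6−2)² + (0−7)² + (8−6)² = 64 + 49 + 4 = 117
|XE|² = (-6−2)² + (0−5)² + (8−(-3))² = 64 + 25 + 121 = 210
|XF|² = (-6−6)² + (0−4)² + (8−8)² = 144 + 16 + 0 = 160
|XG|² = (-6−(-2))² + (0−9)² + (8−6)² = 16 + 81 + 4 = 101
|XH|² = (-6−(-1))² + (0−(-1))² + (8−(-3))² = 25 + 1 + 121 = 147
|XJ|² = (-6−(-4))² + (0−5)² + (8−4)² = 4 + 25 + 16 = 45
|XK|² = (-6−4)² + (0−(-9))² + (8−2)² = 100 + 81 + 36 = 217
Minimum is at A.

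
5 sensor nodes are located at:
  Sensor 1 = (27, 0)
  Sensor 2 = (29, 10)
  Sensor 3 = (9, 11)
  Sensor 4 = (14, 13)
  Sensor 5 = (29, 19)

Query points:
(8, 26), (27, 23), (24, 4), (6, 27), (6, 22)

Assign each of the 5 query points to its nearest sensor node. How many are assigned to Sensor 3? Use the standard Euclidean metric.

(8, 26) — d² to each: Sensor 1:1037, Sensor 2:697, Sensor 3:226, Sensor 4:205, Sensor 5:490 → nearest is Sensor 4
(27, 23) — d² to each: Sensor 1:529, Sensor 2:173, Sensor 3:468, Sensor 4:269, Sensor 5:20 → nearest is Sensor 5
(24, 4) — d² to each: Sensor 1:25, Sensor 2:61, Sensor 3:274, Sensor 4:181, Sensor 5:250 → nearest is Sensor 1
(6, 27) — d² to each: Sensor 1:1170, Sensor 2:818, Sensor 3:265, Sensor 4:260, Sensor 5:593 → nearest is Sensor 4
(6, 22) — d² to each: Sensor 1:925, Sensor 2:673, Sensor 3:130, Sensor 4:145, Sensor 5:538 → nearest is Sensor 3
1 of the 5 points has Sensor 3 as nearest.

1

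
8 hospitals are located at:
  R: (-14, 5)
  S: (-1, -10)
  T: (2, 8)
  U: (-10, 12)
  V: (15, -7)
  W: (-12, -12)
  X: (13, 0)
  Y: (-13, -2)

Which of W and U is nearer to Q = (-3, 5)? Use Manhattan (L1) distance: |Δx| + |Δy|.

U

d(Q,W) = |-3−(-12)| + |5−(-12)| = 9 + 17 = 26
d(Q,U) = |-3−(-10)| + |5−12| = 7 + 7 = 14
26 > 14, so U is closer.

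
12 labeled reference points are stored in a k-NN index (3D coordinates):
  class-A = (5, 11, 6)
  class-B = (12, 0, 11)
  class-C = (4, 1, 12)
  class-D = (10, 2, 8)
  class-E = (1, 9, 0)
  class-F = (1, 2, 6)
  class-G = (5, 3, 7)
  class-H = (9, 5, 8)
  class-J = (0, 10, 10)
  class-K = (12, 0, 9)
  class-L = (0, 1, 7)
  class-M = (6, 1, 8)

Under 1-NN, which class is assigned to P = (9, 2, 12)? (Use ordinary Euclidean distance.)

class-B

Squared Euclidean distances:
d²(P, class-A) = 16 + 81 + 36 = 133
d²(P, class-B) = 9 + 4 + 1 = 14
d²(P, class-C) = 25 + 1 + 0 = 26
d²(P, class-D) = 1 + 0 + 16 = 17
d²(P, class-E) = 64 + 49 + 144 = 257
d²(P, class-F) = 64 + 0 + 36 = 100
d²(P, class-G) = 16 + 1 + 25 = 42
d²(P, class-H) = 0 + 9 + 16 = 25
d²(P, class-J) = 81 + 64 + 4 = 149
d²(P, class-K) = 9 + 4 + 9 = 22
d²(P, class-L) = 81 + 1 + 25 = 107
d²(P, class-M) = 9 + 1 + 16 = 26
Minimum is at class-B.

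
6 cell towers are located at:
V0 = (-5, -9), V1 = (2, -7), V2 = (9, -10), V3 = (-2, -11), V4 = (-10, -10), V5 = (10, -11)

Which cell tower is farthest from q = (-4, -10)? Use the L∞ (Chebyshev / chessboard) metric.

V5

d(q,V0) = max(1, 1) = 1
d(q,V1) = max(6, 3) = 6
d(q,V2) = max(13, 0) = 13
d(q,V3) = max(2, 1) = 2
d(q,V4) = max(6, 0) = 6
d(q,V5) = max(14, 1) = 14
The largest is to V5.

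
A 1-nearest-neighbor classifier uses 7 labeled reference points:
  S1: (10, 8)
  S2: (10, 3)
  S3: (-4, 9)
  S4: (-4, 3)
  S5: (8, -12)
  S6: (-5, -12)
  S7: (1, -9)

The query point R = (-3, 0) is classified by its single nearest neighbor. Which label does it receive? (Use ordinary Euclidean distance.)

S4

Squared Euclidean distances:
|RS1|² = (-3−10)² + (0−8)² = 169 + 64 = 233
|RS2|² = (-3−10)² + (0−3)² = 169 + 9 = 178
|RS3|² = (-3−(-4))² + (0−9)² = 1 + 81 = 82
|RS4|² = (-3−(-4))² + (0−3)² = 1 + 9 = 10
|RS5|² = (-3−8)² + (0−(-12))² = 121 + 144 = 265
|RS6|² = (-3−(-5))² + (0−(-12))² = 4 + 144 = 148
|RS7|² = (-3−1)² + (0−(-9))² = 16 + 81 = 97
S4 is nearest.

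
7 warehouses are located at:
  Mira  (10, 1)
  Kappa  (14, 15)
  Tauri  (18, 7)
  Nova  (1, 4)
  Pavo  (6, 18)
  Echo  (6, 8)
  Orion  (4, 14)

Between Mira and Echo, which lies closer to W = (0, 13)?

Compare squared distances:
d²(W, Mira) = (0−10)² + (13−1)² = 100 + 144 = 244
d²(W, Echo) = (0−6)² + (13−8)² = 36 + 25 = 61
244 > 61, so Echo is closer.

Echo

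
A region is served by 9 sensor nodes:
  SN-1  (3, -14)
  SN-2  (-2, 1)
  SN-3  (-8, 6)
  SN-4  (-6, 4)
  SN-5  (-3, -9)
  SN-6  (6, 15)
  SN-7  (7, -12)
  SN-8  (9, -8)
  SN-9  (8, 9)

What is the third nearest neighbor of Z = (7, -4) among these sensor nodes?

Squared Euclidean distances:
d²(Z, SN-1) = 16 + 100 = 116
d²(Z, SN-2) = 81 + 25 = 106
d²(Z, SN-3) = 225 + 100 = 325
d²(Z, SN-4) = 169 + 64 = 233
d²(Z, SN-5) = 100 + 25 = 125
d²(Z, SN-6) = 1 + 361 = 362
d²(Z, SN-7) = 0 + 64 = 64
d²(Z, SN-8) = 4 + 16 = 20
d²(Z, SN-9) = 1 + 169 = 170
Sorted ascending: SN-8, SN-7, SN-2, SN-1, … — the third-nearest is SN-2.

SN-2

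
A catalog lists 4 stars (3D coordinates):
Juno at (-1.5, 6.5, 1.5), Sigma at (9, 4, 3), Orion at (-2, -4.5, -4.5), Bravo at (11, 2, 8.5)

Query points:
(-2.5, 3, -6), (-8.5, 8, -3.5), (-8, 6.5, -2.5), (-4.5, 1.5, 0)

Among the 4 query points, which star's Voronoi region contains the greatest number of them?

Juno

(-2.5, 3, -6) — d² to each: Juno:69.5, Sigma:214.25, Orion:58.75, Bravo:393.5 → nearest is Orion
(-8.5, 8, -3.5) — d² to each: Juno:76.25, Sigma:364.5, Orion:199.5, Bravo:560.25 → nearest is Juno
(-8, 6.5, -2.5) — d² to each: Juno:58.25, Sigma:325.5, Orion:161, Bravo:502.25 → nearest is Juno
(-4.5, 1.5, 0) — d² to each: Juno:36.25, Sigma:197.5, Orion:62.5, Bravo:312.75 → nearest is Juno
Tally — Juno:3, Orion:1. Juno captures the most (3).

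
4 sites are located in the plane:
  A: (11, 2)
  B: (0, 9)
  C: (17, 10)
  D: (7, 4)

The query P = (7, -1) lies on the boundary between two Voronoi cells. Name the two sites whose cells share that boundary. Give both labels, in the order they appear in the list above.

Squared distances from P to each site:
|PA|² = (7−11)² + (-1−2)² = 16 + 9 = 25
|PB|² = (7−0)² + (-1−9)² = 49 + 100 = 149
|PC|² = (7−17)² + (-1−10)² = 100 + 121 = 221
|PD|² = (7−7)² + (-1−4)² = 0 + 25 = 25
P is equidistant from A and D (both at squared distance 25), and every other site is strictly farther — so P lies on the A–D Voronoi edge.

A and D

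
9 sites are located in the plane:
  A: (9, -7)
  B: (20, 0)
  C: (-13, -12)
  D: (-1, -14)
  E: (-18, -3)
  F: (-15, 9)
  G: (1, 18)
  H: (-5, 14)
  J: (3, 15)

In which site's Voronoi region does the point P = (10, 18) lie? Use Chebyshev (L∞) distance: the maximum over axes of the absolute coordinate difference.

J

d(P,A) = max(1, 25) = 25
d(P,B) = max(10, 18) = 18
d(P,C) = max(23, 30) = 30
d(P,D) = max(11, 32) = 32
d(P,E) = max(28, 21) = 28
d(P,F) = max(25, 9) = 25
d(P,G) = max(9, 0) = 9
d(P,H) = max(15, 4) = 15
d(P,J) = max(7, 3) = 7
The smallest is to J, so P lies in the Voronoi region of J.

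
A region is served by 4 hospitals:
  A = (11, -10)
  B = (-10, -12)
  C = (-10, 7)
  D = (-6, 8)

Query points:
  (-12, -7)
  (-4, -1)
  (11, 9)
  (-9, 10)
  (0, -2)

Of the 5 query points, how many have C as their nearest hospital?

(-12, -7) — d² to each: A:538, B:29, C:200, D:261 → nearest is B
(-4, -1) — d² to each: A:306, B:157, C:100, D:85 → nearest is D
(11, 9) — d² to each: A:361, B:882, C:445, D:290 → nearest is D
(-9, 10) — d² to each: A:800, B:485, C:10, D:13 → nearest is C
(0, -2) — d² to each: A:185, B:200, C:181, D:136 → nearest is D
1 of the 5 points has C as nearest.

1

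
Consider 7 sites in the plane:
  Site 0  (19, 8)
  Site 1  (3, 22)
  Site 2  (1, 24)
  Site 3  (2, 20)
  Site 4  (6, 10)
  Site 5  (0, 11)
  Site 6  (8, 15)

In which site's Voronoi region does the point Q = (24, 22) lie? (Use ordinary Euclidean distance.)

Squared Euclidean distances:
d²(Q, Site 0) = (24−19)² + (22−8)² = 25 + 196 = 221
d²(Q, Site 1) = (24−3)² + (22−22)² = 441 + 0 = 441
d²(Q, Site 2) = (24−1)² + (22−24)² = 529 + 4 = 533
d²(Q, Site 3) = (24−2)² + (22−20)² = 484 + 4 = 488
d²(Q, Site 4) = (24−6)² + (22−10)² = 324 + 144 = 468
d²(Q, Site 5) = (24−0)² + (22−11)² = 576 + 121 = 697
d²(Q, Site 6) = (24−8)² + (22−15)² = 256 + 49 = 305
Site 0 is nearest.

Site 0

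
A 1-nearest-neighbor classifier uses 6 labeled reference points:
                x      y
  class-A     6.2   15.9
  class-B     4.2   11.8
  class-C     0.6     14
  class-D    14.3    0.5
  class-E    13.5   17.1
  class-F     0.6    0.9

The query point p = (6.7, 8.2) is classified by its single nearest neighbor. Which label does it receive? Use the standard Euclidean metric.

class-B

Compare squared distances (the ordering matches that of the actual distances):
d²(p, class-A) = (6.7−6.2)² + (8.2−15.9)² = 0.25 + 59.29 = 59.54
d²(p, class-B) = (6.7−4.2)² + (8.2−11.8)² = 6.25 + 12.96 = 19.21
d²(p, class-C) = (6.7−0.6)² + (8.2−14)² = 37.21 + 33.64 = 70.85
d²(p, class-D) = (6.7−14.3)² + (8.2−0.5)² = 57.76 + 59.29 = 117.05
d²(p, class-E) = (6.7−13.5)² + (8.2−17.1)² = 46.24 + 79.21 = 125.45
d²(p, class-F) = (6.7−0.6)² + (8.2−0.9)² = 37.21 + 53.29 = 90.5
class-B is nearest.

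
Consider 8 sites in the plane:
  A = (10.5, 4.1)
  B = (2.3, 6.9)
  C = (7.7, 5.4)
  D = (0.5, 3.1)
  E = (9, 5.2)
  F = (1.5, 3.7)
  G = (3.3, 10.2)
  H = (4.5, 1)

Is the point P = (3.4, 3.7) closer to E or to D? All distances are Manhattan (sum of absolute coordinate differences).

d(P,E) = |3.4−9| + |3.7−5.2| = 5.6 + 1.5 = 7.1
d(P,D) = |3.4−0.5| + |3.7−3.1| = 2.9 + 0.6 = 3.5
7.1 > 3.5, so D is closer.

D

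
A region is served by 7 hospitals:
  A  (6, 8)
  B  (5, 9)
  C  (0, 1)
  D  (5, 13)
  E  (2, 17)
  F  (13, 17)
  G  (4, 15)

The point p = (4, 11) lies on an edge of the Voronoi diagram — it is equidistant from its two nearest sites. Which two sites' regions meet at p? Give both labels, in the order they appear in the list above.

Squared distances from p to each site:
|pA|² = (4−6)² + (11−8)² = 4 + 9 = 13
|pB|² = (4−5)² + (11−9)² = 1 + 4 = 5
|pC|² = (4−0)² + (11−1)² = 16 + 100 = 116
|pD|² = (4−5)² + (11−13)² = 1 + 4 = 5
|pE|² = (4−2)² + (11−17)² = 4 + 36 = 40
|pF|² = (4−13)² + (11−17)² = 81 + 36 = 117
|pG|² = (4−4)² + (11−15)² = 0 + 16 = 16
p is equidistant from B and D (both at squared distance 5), and every other site is strictly farther — so p lies on the B–D Voronoi edge.

B and D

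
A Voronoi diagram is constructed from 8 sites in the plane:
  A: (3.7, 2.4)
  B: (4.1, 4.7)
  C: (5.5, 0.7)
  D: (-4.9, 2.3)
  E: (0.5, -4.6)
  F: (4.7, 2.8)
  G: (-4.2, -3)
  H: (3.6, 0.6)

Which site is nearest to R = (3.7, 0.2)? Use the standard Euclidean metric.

H

Compare squared distances (the ordering matches that of the actual distances):
|RA|² = (3.7−3.7)² + (0.2−2.4)² = 0 + 4.84 = 4.84
|RB|² = (3.7−4.1)² + (0.2−4.7)² = 0.16 + 20.25 = 20.41
|RC|² = (3.7−5.5)² + (0.2−0.7)² = 3.24 + 0.25 = 3.49
|RD|² = (3.7−(-4.9))² + (0.2−2.3)² = 73.96 + 4.41 = 78.37
|RE|² = (3.7−0.5)² + (0.2−(-4.6))² = 10.24 + 23.04 = 33.28
|RF|² = (3.7−4.7)² + (0.2−2.8)² = 1 + 6.76 = 7.76
|RG|² = (3.7−(-4.2))² + (0.2−(-3))² = 62.41 + 10.24 = 72.65
|RH|² = (3.7−3.6)² + (0.2−0.6)² = 0.01 + 0.16 = 0.17
H is nearest.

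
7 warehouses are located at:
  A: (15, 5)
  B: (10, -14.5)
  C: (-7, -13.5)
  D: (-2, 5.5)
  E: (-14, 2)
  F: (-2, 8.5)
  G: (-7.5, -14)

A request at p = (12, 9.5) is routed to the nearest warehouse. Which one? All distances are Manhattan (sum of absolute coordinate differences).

A

d(p,A) = |12−15| + |9.5−5| = 3 + 4.5 = 7.5
d(p,B) = |12−10| + |9.5−(-14.5)| = 2 + 24 = 26
d(p,C) = |12−(-7)| + |9.5−(-13.5)| = 19 + 23 = 42
d(p,D) = |12−(-2)| + |9.5−5.5| = 14 + 4 = 18
d(p,E) = |12−(-14)| + |9.5−2| = 26 + 7.5 = 33.5
d(p,F) = |12−(-2)| + |9.5−8.5| = 14 + 1 = 15
d(p,G) = |12−(-7.5)| + |9.5−(-14)| = 19.5 + 23.5 = 43
A is nearest.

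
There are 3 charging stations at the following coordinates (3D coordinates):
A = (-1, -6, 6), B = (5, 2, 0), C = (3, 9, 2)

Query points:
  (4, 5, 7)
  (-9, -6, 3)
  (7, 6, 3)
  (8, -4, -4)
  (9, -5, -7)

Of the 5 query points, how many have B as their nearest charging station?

2

(4, 5, 7) — d² to each: A:147, B:59, C:42 → nearest is C
(-9, -6, 3) — d² to each: A:73, B:269, C:370 → nearest is A
(7, 6, 3) — d² to each: A:217, B:29, C:26 → nearest is C
(8, -4, -4) — d² to each: A:185, B:61, C:230 → nearest is B
(9, -5, -7) — d² to each: A:270, B:114, C:313 → nearest is B
2 of the 5 points have B as nearest.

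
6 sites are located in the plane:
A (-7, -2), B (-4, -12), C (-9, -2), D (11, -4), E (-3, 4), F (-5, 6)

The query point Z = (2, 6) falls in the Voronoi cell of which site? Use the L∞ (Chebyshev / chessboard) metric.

E

d(Z,A) = max(9, 8) = 9
d(Z,B) = max(6, 18) = 18
d(Z,C) = max(11, 8) = 11
d(Z,D) = max(9, 10) = 10
d(Z,E) = max(5, 2) = 5
d(Z,F) = max(7, 0) = 7
E is nearest.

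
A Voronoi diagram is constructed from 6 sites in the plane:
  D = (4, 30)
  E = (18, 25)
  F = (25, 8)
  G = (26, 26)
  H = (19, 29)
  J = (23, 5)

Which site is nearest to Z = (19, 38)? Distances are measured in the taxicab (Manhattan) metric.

H

d(Z,D) = |19−4| + |38−30| = 15 + 8 = 23
d(Z,E) = |19−18| + |38−25| = 1 + 13 = 14
d(Z,F) = |19−25| + |38−8| = 6 + 30 = 36
d(Z,G) = |19−26| + |38−26| = 7 + 12 = 19
d(Z,H) = |19−19| + |38−29| = 0 + 9 = 9
d(Z,J) = |19−23| + |38−5| = 4 + 33 = 37
Minimum is at H.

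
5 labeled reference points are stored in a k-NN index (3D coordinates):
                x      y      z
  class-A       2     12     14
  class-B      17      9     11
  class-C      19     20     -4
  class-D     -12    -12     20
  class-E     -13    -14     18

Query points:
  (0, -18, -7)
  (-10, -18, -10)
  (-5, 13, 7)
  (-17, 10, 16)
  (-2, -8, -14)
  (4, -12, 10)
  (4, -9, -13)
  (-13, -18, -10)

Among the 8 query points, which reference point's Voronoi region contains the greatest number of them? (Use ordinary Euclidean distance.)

(0, -18, -7) — d² to each: class-A:1345, class-B:1342, class-C:1814, class-D:909, class-E:810 → nearest is class-E
(-10, -18, -10) — d² to each: class-A:1620, class-B:1899, class-C:2321, class-D:940, class-E:809 → nearest is class-E
(-5, 13, 7) — d² to each: class-A:99, class-B:516, class-C:746, class-D:843, class-E:914 → nearest is class-A
(-17, 10, 16) — d² to each: class-A:369, class-B:1182, class-C:1796, class-D:525, class-E:596 → nearest is class-A
(-2, -8, -14) — d² to each: class-A:1200, class-B:1275, class-C:1325, class-D:1272, class-E:1181 → nearest is class-E
(4, -12, 10) — d² to each: class-A:596, class-B:611, class-C:1445, class-D:356, class-E:357 → nearest is class-D
(4, -9, -13) — d² to each: class-A:1174, class-B:1069, class-C:1147, class-D:1354, class-E:1275 → nearest is class-B
(-13, -18, -10) — d² to each: class-A:1701, class-B:2070, class-C:2504, class-D:937, class-E:800 → nearest is class-E
Tally — class-A:2, class-B:1, class-D:1, class-E:4. class-E captures the most (4).

class-E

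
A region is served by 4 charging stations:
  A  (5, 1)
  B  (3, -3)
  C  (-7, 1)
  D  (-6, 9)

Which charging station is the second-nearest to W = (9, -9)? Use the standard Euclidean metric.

A

Squared Euclidean distances:
|WA|² = (9−5)² + (-9−1)² = 16 + 100 = 116
|WB|² = (9−3)² + (-9−(-3))² = 36 + 36 = 72
|WC|² = (9−(-7))² + (-9−1)² = 256 + 100 = 356
|WD|² = (9−(-6))² + (-9−9)² = 225 + 324 = 549
Sorted ascending: B, A, C, … — the second-nearest is A.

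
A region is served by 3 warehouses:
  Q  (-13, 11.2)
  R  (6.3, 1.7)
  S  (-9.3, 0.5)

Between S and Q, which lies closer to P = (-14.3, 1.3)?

Compare squared distances:
|PS|² = (-14.3−(-9.3))² + (1.3−0.5)² = 25 + 0.64 = 25.64
|PQ|² = (-14.3−(-13))² + (1.3−11.2)² = 1.69 + 98.01 = 99.7
25.64 < 99.7, so S is closer.

S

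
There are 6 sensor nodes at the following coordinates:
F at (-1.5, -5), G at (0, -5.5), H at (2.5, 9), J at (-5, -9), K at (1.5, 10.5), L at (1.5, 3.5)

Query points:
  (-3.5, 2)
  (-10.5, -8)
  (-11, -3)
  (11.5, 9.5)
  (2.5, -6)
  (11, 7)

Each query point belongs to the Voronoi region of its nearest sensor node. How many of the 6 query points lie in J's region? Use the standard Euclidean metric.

2

(-3.5, 2) — d² to each: F:53, G:68.5, H:85, J:123.25, K:97.25, L:27.25 → nearest is L
(-10.5, -8) — d² to each: F:90, G:116.5, H:458, J:31.25, K:486.25, L:276.25 → nearest is J
(-11, -3) — d² to each: F:94.25, G:127.25, H:326.25, J:72, K:338.5, L:198.5 → nearest is J
(11.5, 9.5) — d² to each: F:379.25, G:357.25, H:81.25, J:614.5, K:101, L:136 → nearest is H
(2.5, -6) — d² to each: F:17, G:6.5, H:225, J:65.25, K:273.25, L:91.25 → nearest is G
(11, 7) — d² to each: F:300.25, G:277.25, H:76.25, J:512, K:102.5, L:102.5 → nearest is H
2 of the 6 points have J as nearest.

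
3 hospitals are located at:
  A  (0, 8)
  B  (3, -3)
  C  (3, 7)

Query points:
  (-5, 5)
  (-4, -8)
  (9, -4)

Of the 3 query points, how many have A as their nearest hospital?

1

(-5, 5) — d² to each: A:34, B:128, C:68 → nearest is A
(-4, -8) — d² to each: A:272, B:74, C:274 → nearest is B
(9, -4) — d² to each: A:225, B:37, C:157 → nearest is B
1 of the 3 points has A as nearest.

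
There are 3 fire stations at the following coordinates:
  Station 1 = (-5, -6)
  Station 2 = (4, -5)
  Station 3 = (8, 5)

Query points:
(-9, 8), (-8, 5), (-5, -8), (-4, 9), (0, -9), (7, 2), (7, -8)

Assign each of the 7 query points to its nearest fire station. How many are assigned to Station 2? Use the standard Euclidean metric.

(-9, 8) — d² to each: Station 1:212, Station 2:338, Station 3:298 → nearest is Station 1
(-8, 5) — d² to each: Station 1:130, Station 2:244, Station 3:256 → nearest is Station 1
(-5, -8) — d² to each: Station 1:4, Station 2:90, Station 3:338 → nearest is Station 1
(-4, 9) — d² to each: Station 1:226, Station 2:260, Station 3:160 → nearest is Station 3
(0, -9) — d² to each: Station 1:34, Station 2:32, Station 3:260 → nearest is Station 2
(7, 2) — d² to each: Station 1:208, Station 2:58, Station 3:10 → nearest is Station 3
(7, -8) — d² to each: Station 1:148, Station 2:18, Station 3:170 → nearest is Station 2
2 of the 7 points have Station 2 as nearest.

2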